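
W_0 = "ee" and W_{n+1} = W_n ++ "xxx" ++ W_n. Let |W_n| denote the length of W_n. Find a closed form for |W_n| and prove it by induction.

Claim: |W_n| = 5·2^n − 3.

Base case: |W_0| = 2, and 5·2^0 − 3 = 2.
Assume |W_m| = 5·2^m − 3.
Then |W_{m+1}| = |W_m| + 3 + |W_m| = 2|W_m| + 3 = 2(5·2^m − 3) + 3 = 5·2^{m+1} − 6 + 3 = 5·2^{m+1} − 3.
Hence |W_n| = 5·2^n − 3 for every n ≥ 0, by induction.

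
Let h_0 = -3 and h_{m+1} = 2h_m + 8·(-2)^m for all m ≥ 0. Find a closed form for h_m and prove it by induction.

Claim: h_m = -2^m − 2·(-2)^m.

Base case: h_0 = -3, and -2^0 − 2·(-2)^0 = -1 − 2 = -3.
Assume h_k = -2^k − 2·(-2)^k for some k ≥ 0.
Then h_{k+1} = 2h_k + 8·(-2)^k = 2·(-2^k − 2·(-2)^k) + 8·(-2)^k = -2^{k+1} − 4·(-2)^k + 8·(-2)^k = -2^{k+1} + 4·(-2)^k = -2^{k+1} − 2·(-2)^{k+1}.
This completes the inductive step, so h_m = -2^m − 2·(-2)^m for all m ≥ 0.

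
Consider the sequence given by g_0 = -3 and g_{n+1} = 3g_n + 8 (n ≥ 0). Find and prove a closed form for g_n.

Claim: g_n = 3^n − 4.

Base case: g_0 = -3, and 3^0 − 4 = 1 − 4 = -3.
Assume g_k = 3^k − 4 for some k ≥ 0.
Then g_{k+1} = 3g_k + 8 = 3·(3^k − 4) + 8 = 3^{k+1} − 12 + 8 = 3^{k+1} − 4.
By induction, g_n = 3^n − 4 for all n ≥ 0.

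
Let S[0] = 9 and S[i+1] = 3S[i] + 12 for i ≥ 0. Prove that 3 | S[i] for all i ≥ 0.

Base case: S[0] = 9 = 3·3, so 3 | S[0].
Assume 3 | S[j], so S[j] = 3t for some integer t.
Then S[j+1] = 3S[j] + 12 = 3·(3t) + 12 = 3(3t + 4), so 3 | S[j+1].
This completes the inductive step, so 3 | S[i] for all i ≥ 0.

3 | S[i]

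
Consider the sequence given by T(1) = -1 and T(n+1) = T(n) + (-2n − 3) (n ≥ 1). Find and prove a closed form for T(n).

Claim: T(n) = -n^2 − 2n + 2.

Base case: T(1) = -1, and -1^2 − 2·1 + 2 = -1.
Assume T(k) = -k^2 − 2k + 2.
Then T(k+1) = T(k) + (-2k − 3) = (-k^2 − 2k + 2) + (-2k − 3) = -k^2 − 4k − 1,
and -(k+1)^2 − 2·(k+1) + 2 = -k^2 − 4k − 1.
This completes the inductive step, so T(n) = -n^2 − 2n + 2 for all n ≥ 1.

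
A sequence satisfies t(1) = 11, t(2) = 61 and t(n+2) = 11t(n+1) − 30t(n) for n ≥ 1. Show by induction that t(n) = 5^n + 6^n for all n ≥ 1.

Base cases: t(1) = 11 and 5^1 + 6^1 = 11; t(2) = 61 and 5^2 + 6^2 = 61.
Assume t(j) = 5^j + 6^j for all 1 ≤ j ≤ r, where r ≥ 2.
Then t(r+1) = 11t(r) − 30t(r−1) = 11·(5^r + 6^r) − 30·(5^{r−1} + 6^{r−1}) = (11·5 − 30)5^{r−1} + (11·6 − 30)6^{r−1} = 25·5^{r−1} + 36·6^{r−1} = 5^{r+1} + 6^{r+1}.
Hence t(n) = 5^n + 6^n for every n ≥ 1, by strong induction.

t(n) = 5^n + 6^n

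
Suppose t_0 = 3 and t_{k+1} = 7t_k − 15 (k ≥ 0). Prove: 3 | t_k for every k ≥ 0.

Base case: t_0 = 3 = 3·1, so 3 | t_0.
Assume 3 | t_j, so t_j = 3s for some integer s.
Then t_{j+1} = 7t_j − 15 = 7·(3s) − 15 = 3(7s − 5), so 3 | t_{j+1}.
Hence 3 | t_k for every k ≥ 0, by induction.

3 | t_k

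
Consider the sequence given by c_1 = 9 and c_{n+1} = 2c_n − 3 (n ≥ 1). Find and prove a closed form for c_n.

Claim: c_n = 3·2^n + 3.

Base case: c_1 = 9, and 3·2^1 + 3 = 6 + 3 = 9.
Assume c_j = 3·2^j + 3 for some j ≥ 1.
Then c_{j+1} = 2c_j − 3 = 2·(3·2^j + 3) − 3 = 6·2^j + 6 − 3 = 3·2^{j+1} + 3.
Hence c_n = 3·2^n + 3 for every n ≥ 1, by induction.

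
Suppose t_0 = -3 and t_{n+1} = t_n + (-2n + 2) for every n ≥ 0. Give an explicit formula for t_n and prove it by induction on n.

Claim: t_n = -n^2 + 3n − 3.

Base case: t_0 = -3, and -0^2 + 3·0 − 3 = -3.
Assume t_m = -m^2 + 3m − 3.
Then t_{m+1} = t_m + (-2m + 2) = (-m^2 + 3m − 3) + (-2m + 2) = -m^2 + m − 1,
and -(m+1)^2 + 3·(m+1) − 3 = -m^2 + m − 1.
By induction, t_n = -n^2 + 3n − 3 for all n ≥ 0.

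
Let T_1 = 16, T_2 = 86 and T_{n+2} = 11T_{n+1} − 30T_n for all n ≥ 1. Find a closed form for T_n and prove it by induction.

Claim: T_n = 6^n + 2·5^n.

Base cases: T_1 = 16 and 6^1 + 2·5^1 = 16; T_2 = 86 and 6^2 + 2·5^2 = 86.
Assume T_i = 6^i + 2·5^i for all 1 ≤ i ≤ j, where j ≥ 2.
Then T_{j+1} = 11T_j − 30T_{j−1} = 11·(6^j + 2·5^j) − 30·(6^{j−1} + 2·5^{j−1}) = (11·6 − 30)6^{j−1} + 2·(11·5 − 30)5^{j−1} = 36·6^{j−1} + 50·5^{j−1} = 6^{j+1} + 2·5^{j+1}.
By strong induction, T_n = 6^n + 2·5^n for all n ≥ 1.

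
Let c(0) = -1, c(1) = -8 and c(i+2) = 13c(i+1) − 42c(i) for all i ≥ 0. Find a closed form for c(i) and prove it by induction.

Claim: c(i) = 6^i − 2·7^i.

Base cases: c(0) = -1 and 6^0 − 2·7^0 = -1; c(1) = -8 and 6^1 − 2·7^1 = -8.
Assume c(j) = 6^j − 2·7^j for all 0 ≤ j ≤ k, where k ≥ 1.
Then c(k+1) = 13c(k) − 42c(k−1) = 13·(6^k − 2·7^k) − 42·(6^{k−1} − 2·7^{k−1}) = (13·6 − 42)6^{k−1} − 2·(13·7 − 42)7^{k−1} = 36·6^{k−1} − 98·7^{k−1} = 6^{k+1} − 2·7^{k+1}.
By strong induction, c(i) = 6^i − 2·7^i for all i ≥ 0.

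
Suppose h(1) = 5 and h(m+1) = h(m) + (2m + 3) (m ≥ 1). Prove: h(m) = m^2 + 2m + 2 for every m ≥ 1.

Base case: h(1) = 5, and 1^2 + 2·1 + 2 = 5.
Assume h(r) = r^2 + 2r + 2.
Then h(r+1) = h(r) + (2r + 3) = (r^2 + 2r + 2) + (2r + 3) = r^2 + 4r + 5,
and (r+1)^2 + 2·(r+1) + 2 = r^2 + 4r + 5.
This completes the inductive step, so h(m) = m^2 + 2m + 2 for all m ≥ 1.

h(m) = m^2 + 2m + 2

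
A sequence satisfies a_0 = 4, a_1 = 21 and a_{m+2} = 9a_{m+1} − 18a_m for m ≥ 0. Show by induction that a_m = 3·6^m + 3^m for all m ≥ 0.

Base cases: a_0 = 4 and 3·6^0 + 3^0 = 4; a_1 = 21 and 3·6^1 + 3^1 = 21.
Assume a_j = 3·6^j + 3^j for all 0 ≤ j ≤ k, where k ≥ 1.
Then a_{k+1} = 9a_k − 18a_{k−1} = 9·(3·6^k + 3^k) − 18·(3·6^{k−1} + 3^{k−1}) = 3·(9·6 − 18)6^{k−1} + (9·3 − 18)3^{k−1} = 108·6^{k−1} + 9·3^{k−1} = 3·6^{k+1} + 3^{k+1}.
Hence a_m = 3·6^m + 3^m for every m ≥ 0, by strong induction.

a_m = 3·6^m + 3^m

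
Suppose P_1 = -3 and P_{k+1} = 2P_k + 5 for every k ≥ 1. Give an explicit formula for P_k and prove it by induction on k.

Claim: P_k = 2^k − 5.

Base case: P_1 = -3, and 2^1 − 5 = 2 − 5 = -3.
Assume P_j = 2^j − 5 for some j ≥ 1.
Then P_{j+1} = 2P_j + 5 = 2·(2^j − 5) + 5 = 2^{j+1} − 10 + 5 = 2^{j+1} − 5.
By induction, P_k = 2^k − 5 for all k ≥ 1.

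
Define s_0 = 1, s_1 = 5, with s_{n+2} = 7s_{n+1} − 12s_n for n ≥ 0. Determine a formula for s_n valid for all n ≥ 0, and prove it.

Claim: s_n = 2·4^n − 3^n.

Base cases: s_0 = 1 and 2·4^0 − 3^0 = 1; s_1 = 5 and 2·4^1 − 3^1 = 5.
Assume s_j = 2·4^j − 3^j for all 0 ≤ j ≤ r, where r ≥ 1.
Then s_{r+1} = 7s_r − 12s_{r−1} = 7·(2·4^r − 3^r) − 12·(2·4^{r−1} − 3^{r−1}) = 2·(7·4 − 12)4^{r−1} − (7·3 − 12)3^{r−1} = 32·4^{r−1} − 9·3^{r−1} = 2·4^{r+1} − 3^{r+1}.
This completes the inductive step, so s_n = 2·4^n − 3^n for all n ≥ 0.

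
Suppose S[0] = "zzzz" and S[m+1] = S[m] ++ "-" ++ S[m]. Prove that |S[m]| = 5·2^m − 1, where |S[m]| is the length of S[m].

Base case: |S[0]| = 4, and 5·2^0 − 1 = 4.
Assume |S[r]| = 5·2^r − 1.
Then |S[r+1]| = |S[r]| + 1 + |S[r]| = 2|S[r]| + 1 = 2(5·2^r − 1) + 1 = 5·2^{r+1} − 2 + 1 = 5·2^{r+1} − 1.
Hence |S[m]| = 5·2^m − 1 for every m ≥ 0, by induction.

|S[m]| = 5·2^m − 1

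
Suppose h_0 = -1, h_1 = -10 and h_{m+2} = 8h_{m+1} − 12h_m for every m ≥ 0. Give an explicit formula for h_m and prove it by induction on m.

Claim: h_m = 2^m − 2·6^m.

Base cases: h_0 = -1 and 2^0 − 2·6^0 = -1; h_1 = -10 and 2^1 − 2·6^1 = -10.
Assume h_j = 2^j − 2·6^j for all 0 ≤ j ≤ r, where r ≥ 1.
Then h_{r+1} = 8h_r − 12h_{r−1} = 8·(2^r − 2·6^r) − 12·(2^{r−1} − 2·6^{r−1}) = (8·2 − 12)2^{r−1} − 2·(8·6 − 12)6^{r−1} = 4·2^{r−1} − 72·6^{r−1} = 2^{r+1} − 2·6^{r+1}.
By strong induction, h_m = 2^m − 2·6^m for all m ≥ 0.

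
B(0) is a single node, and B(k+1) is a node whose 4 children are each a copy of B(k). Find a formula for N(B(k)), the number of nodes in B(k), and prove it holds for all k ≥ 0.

Claim: N(B(k)) = (4^{k+1} − 1)/3.

Base case: N(B(0)) = 1, and (4^{0+1} − 1)/3 = 1.
Assume N(B(r)) = (4^{r+1} − 1)/3.
Then N(B(r+1)) = 1 + 4N(B(r)) = 1 + 4·(4^{r+1} − 1)/3 = 1 + (4^{r+2} − 4)/3 = (3 + 4^{r+2} − 4)/3 = (4^{r+2} − 1)/3.
Hence N(B(k)) = (4^{k+1} − 1)/3 for every k ≥ 0, by induction.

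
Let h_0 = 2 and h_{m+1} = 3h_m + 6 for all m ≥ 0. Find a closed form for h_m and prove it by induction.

Claim: h_m = 5·3^m − 3.

Base case: h_0 = 2, and 5·3^0 − 3 = 5 − 3 = 2.
Assume h_k = 5·3^k − 3 for some k ≥ 0.
Then h_{k+1} = 3h_k + 6 = 3·(5·3^k − 3) + 6 = 15·3^k − 9 + 6 = 5·3^{k+1} − 3.
So the formula holds for k+1, and by induction h_m = 5·3^m − 3 for all m ≥ 0.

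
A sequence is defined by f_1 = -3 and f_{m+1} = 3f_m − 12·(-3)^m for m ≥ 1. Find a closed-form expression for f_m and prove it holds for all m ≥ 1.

Claim: f_m = 3^m + 2·(-3)^m.

Base case: f_1 = -3, and 3^1 + 2·(-3)^1 = 3 − 6 = -3.
Assume f_k = 3^k + 2·(-3)^k for some k ≥ 1.
Then f_{k+1} = 3f_k − 12·(-3)^k = 3·(3^k + 2·(-3)^k) − 12·(-3)^k = 3^{k+1} + 6·(-3)^k − 12·(-3)^k = 3^{k+1} − 6·(-3)^k = 3^{k+1} + 2·(-3)^{k+1}.
This completes the inductive step, so f_m = 3^m + 2·(-3)^m for all m ≥ 1.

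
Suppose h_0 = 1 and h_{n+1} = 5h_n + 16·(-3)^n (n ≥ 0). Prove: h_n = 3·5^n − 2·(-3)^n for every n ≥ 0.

Base case: h_0 = 1, and 3·5^0 − 2·(-3)^0 = 3 − 2 = 1.
Assume h_r = 3·5^r − 2·(-3)^r for some r ≥ 0.
Then h_{r+1} = 5h_r + 16·(-3)^r = 5·(3·5^r − 2·(-3)^r) + 16·(-3)^r = 3·5^{r+1} − 10·(-3)^r + 16·(-3)^r = 3·5^{r+1} + 6·(-3)^r = 3·5^{r+1} − 2·(-3)^{r+1}.
By induction, h_n = 3·5^n − 2·(-3)^n for all n ≥ 0.

h_n = 3·5^n − 2·(-3)^n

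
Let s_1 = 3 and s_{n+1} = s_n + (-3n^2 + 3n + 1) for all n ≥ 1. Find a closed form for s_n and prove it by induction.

Claim: s_n = -n^3 + 3n^2 − n + 2.

Base case: s_1 = 3, and -1^3 + 3·1^2 − 1 + 2 = 3.
Assume s_k = -k^3 + 3k^2 − k + 2.
Then s_{k+1} = s_k + (-3k^2 + 3k + 1) = (-k^3 + 3k^2 − k + 2) + (-3k^2 + 3k + 1) = -k^3 + 2k + 3,
and -(k+1)^3 + 3·(k+1)^2 − (k+1) + 2 = -k^3 + 2k + 3.
This completes the inductive step, so s_n = -n^3 + 3n^2 − n + 2 for all n ≥ 1.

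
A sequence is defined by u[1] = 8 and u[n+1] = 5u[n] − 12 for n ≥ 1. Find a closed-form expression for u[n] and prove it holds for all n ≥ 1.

Claim: u[n] = 5^n + 3.

Base case: u[1] = 8, and 5^1 + 3 = 5 + 3 = 8.
Assume u[k] = 5^k + 3 for some k ≥ 1.
Then u[k+1] = 5u[k] − 12 = 5·(5^k + 3) − 12 = 5^{k+1} + 15 − 12 = 5^{k+1} + 3.
By induction, u[n] = 5^n + 3 for all n ≥ 1.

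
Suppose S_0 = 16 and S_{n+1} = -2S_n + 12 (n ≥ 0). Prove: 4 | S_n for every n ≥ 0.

Base case: S_0 = 16 = 4·4, so 4 | S_0.
Assume 4 | S_j, so S_j = 4t for some integer t.
Then S_{j+1} = -2S_j + 12 = -2·(4t) + 12 = 4(-2t + 3), so 4 | S_{j+1}.
This completes the inductive step, so 4 | S_n for all n ≥ 0.

4 | S_n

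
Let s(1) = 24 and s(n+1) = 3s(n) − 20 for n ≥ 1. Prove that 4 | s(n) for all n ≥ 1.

Base case: s(1) = 24 = 4·6, so 4 | s(1).
Assume 4 | s(r), so s(r) = 4t for some integer t.
Then s(r+1) = 3s(r) − 20 = 3·(4t) − 20 = 4(3t − 5), so 4 | s(r+1).
This completes the inductive step, so 4 | s(n) for all n ≥ 1.

4 | s(n)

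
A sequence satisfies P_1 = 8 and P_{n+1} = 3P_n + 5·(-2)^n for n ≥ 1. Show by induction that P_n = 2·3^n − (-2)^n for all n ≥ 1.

Base case: P_1 = 8, and 2·3^1 − (-2)^1 = 6 + 2 = 8.
Assume P_m = 2·3^m − (-2)^m for some m ≥ 1.
Then P_{m+1} = 3P_m + 5·(-2)^m = 3·(2·3^m − (-2)^m) + 5·(-2)^m = 2·3^{m+1} − 3·(-2)^m + 5·(-2)^m = 2·3^{m+1} + 2·(-2)^m = 2·3^{m+1} − (-2)^{m+1}.
This completes the inductive step, so P_n = 2·3^n − (-2)^n for all n ≥ 1.

P_n = 2·3^n − (-2)^n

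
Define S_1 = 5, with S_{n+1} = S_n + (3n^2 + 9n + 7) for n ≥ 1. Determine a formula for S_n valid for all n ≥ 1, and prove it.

Claim: S_n = n^3 + 3n^2 + 3n − 2.

Base case: S_1 = 5, and 1^3 + 3·1^2 + 3·1 − 2 = 5.
Assume S_k = k^3 + 3k^2 + 3k − 2.
Then S_{k+1} = S_k + (3k^2 + 9k + 7) = (k^3 + 3k^2 + 3k − 2) + (3k^2 + 9k + 7) = k^3 + 6k^2 + 12k + 5,
and (k+1)^3 + 3·(k+1)^2 + 3·(k+1) − 2 = k^3 + 6k^2 + 12k + 5.
By induction, S_n = n^3 + 3n^2 + 3n − 2 for all n ≥ 1.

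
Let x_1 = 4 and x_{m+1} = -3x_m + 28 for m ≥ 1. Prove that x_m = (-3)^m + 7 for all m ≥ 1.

Base case: x_1 = 4, and (-3)^1 + 7 = -3 + 7 = 4.
Assume x_j = (-3)^j + 7 for some j ≥ 1.
Then x_{j+1} = -3x_j + 28 = -3·((-3)^j + 7) + 28 = -3·(-3)^j − 21 + 28 = (-3)^{j+1} + 7.
Hence x_m = (-3)^m + 7 for every m ≥ 1, by induction.

x_m = (-3)^m + 7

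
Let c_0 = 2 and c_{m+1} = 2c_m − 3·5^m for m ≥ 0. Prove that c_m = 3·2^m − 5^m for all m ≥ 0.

Base case: c_0 = 2, and 3·2^0 − 5^0 = 3 − 1 = 2.
Assume c_k = 3·2^k − 5^k for some k ≥ 0.
Then c_{k+1} = 2c_k − 3·5^k = 2·(3·2^k − 5^k) − 3·5^k = 3·2^{k+1} − 2·5^k − 3·5^k = 3·2^{k+1} − 5·5^k = 3·2^{k+1} − 5^{k+1}.
So the formula holds for k+1, and by induction c_m = 3·2^m − 5^m for all m ≥ 0.

c_m = 3·2^m − 5^m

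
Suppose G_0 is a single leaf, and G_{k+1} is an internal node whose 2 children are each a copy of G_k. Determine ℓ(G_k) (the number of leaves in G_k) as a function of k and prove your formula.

Claim: ℓ(G_k) = 2^k.

Base case: ℓ(G_0) = 1, and 2^0 = 1.
Assume ℓ(G_j) = 2^j.
Then ℓ(G_{j+1}) = 2·ℓ(G_j) = 2·2^j = 2^{j+1}.
By induction, ℓ(G_k) = 2^k for all k ≥ 0.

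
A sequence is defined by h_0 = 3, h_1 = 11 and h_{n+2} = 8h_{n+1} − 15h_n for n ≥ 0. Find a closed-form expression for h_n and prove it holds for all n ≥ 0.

Claim: h_n = 5^n + 2·3^n.

Base cases: h_0 = 3 and 5^0 + 2·3^0 = 3; h_1 = 11 and 5^1 + 2·3^1 = 11.
Assume h_j = 5^j + 2·3^j for all 0 ≤ j ≤ k, where k ≥ 1.
Then h_{k+1} = 8h_k − 15h_{k−1} = 8·(5^k + 2·3^k) − 15·(5^{k−1} + 2·3^{k−1}) = (8·5 − 15)5^{k−1} + 2·(8·3 − 15)3^{k−1} = 25·5^{k−1} + 18·3^{k−1} = 5^{k+1} + 2·3^{k+1}.
Hence h_n = 5^n + 2·3^n for every n ≥ 0, by strong induction.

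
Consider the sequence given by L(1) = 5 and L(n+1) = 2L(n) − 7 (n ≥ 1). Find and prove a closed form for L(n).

Claim: L(n) = -2^n + 7.

Base case: L(1) = 5, and -2^1 + 7 = -2 + 7 = 5.
Assume L(k) = -2^k + 7 for some k ≥ 1.
Then L(k+1) = 2L(k) − 7 = 2·(-2^k + 7) − 7 = -2^{k+1} + 14 − 7 = -2^{k+1} + 7.
This completes the inductive step, so L(n) = -2^n + 7 for all n ≥ 1.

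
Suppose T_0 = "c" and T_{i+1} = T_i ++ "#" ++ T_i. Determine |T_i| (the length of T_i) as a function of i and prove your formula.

Claim: |T_i| = 2^{i+1} − 1.

Base case: |T_0| = 1, and 2^{0+1} − 1 = 1.
Assume |T_j| = 2^{j+1} − 1.
Then |T_{j+1}| = |T_j| + 1 + |T_j| = 2|T_j| + 1 = 2(2^{j+1} − 1) + 1 = 2^{j+2} − 2 + 1 = 2^{j+2} − 1.
By induction, |T_i| = 2^{i+1} − 1 for all i ≥ 0.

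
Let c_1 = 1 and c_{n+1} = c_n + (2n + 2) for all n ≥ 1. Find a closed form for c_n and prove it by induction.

Claim: c_n = n^2 + n − 1.

Base case: c_1 = 1, and 1^2 + 1 − 1 = 1.
Assume c_r = r^2 + r − 1.
Then c_{r+1} = c_r + (2r + 2) = (r^2 + r − 1) + (2r + 2) = r^2 + 3r + 1,
and (r+1)^2 + (r+1) − 1 = r^2 + 3r + 1.
By induction, c_n = n^2 + n − 1 for all n ≥ 1.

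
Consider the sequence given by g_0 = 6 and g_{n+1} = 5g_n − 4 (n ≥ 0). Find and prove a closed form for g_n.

Claim: g_n = 5^{n+1} + 1.

Base case: g_0 = 6, and 5^{0+1} + 1 = 5 + 1 = 6.
Assume g_m = 5^{m+1} + 1 for some m ≥ 0.
Then g_{m+1} = 5g_m − 4 = 5·(5^{m+1} + 1) − 4 = 5^{m+2} + 5 − 4 = 5^{m+2} + 1.
By induction, g_n = 5^{n+1} + 1 for all n ≥ 0.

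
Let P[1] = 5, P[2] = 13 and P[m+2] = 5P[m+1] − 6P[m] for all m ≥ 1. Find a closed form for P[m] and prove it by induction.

Claim: P[m] = 3^m + 2^m.

Base cases: P[1] = 5 and 3^1 + 2^1 = 5; P[2] = 13 and 3^2 + 2^2 = 13.
Assume P[j] = 3^j + 2^j for all 1 ≤ j ≤ k, where k ≥ 2.
Then P[k+1] = 5P[k] − 6P[k−1] = 5·(3^k + 2^k) − 6·(3^{k−1} + 2^{k−1}) = (5·3 − 6)3^{k−1} + (5·2 − 6)2^{k−1} = 9·3^{k−1} + 4·2^{k−1} = 3^{k+1} + 2^{k+1}.
Hence P[m] = 3^m + 2^m for every m ≥ 1, by strong induction.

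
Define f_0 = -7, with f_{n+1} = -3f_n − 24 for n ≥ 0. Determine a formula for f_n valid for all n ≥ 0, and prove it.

Claim: f_n = -(-3)^n − 6.

Base case: f_0 = -7, and -(-3)^0 − 6 = -1 − 6 = -7.
Assume f_k = -(-3)^k − 6 for some k ≥ 0.
Then f_{k+1} = -3f_k − 24 = -3·(-(-3)^k − 6) − 24 = 3·(-3)^k + 18 − 24 = -(-3)^{k+1} − 6.
So the formula holds for k+1, and by induction f_n = -(-3)^n − 6 for all n ≥ 0.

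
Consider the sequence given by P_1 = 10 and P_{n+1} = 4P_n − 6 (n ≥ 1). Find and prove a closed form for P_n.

Claim: P_n = 2·4^n + 2.

Base case: P_1 = 10, and 2·4^1 + 2 = 8 + 2 = 10.
Assume P_j = 2·4^j + 2 for some j ≥ 1.
Then P_{j+1} = 4P_j − 6 = 4·(2·4^j + 2) − 6 = 8·4^j + 8 − 6 = 2·4^{j+1} + 2.
This completes the inductive step, so P_n = 2·4^n + 2 for all n ≥ 1.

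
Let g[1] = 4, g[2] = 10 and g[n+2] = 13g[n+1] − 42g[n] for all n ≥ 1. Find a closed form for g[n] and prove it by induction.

Claim: g[n] = 3·6^n − 2·7^n.

Base cases: g[1] = 4 and 3·6^1 − 2·7^1 = 4; g[2] = 10 and 3·6^2 − 2·7^2 = 10.
Assume g[j] = 3·6^j − 2·7^j for all 1 ≤ j ≤ r, where r ≥ 2.
Then g[r+1] = 13g[r] − 42g[r−1] = 13·(3·6^r − 2·7^r) − 42·(3·6^{r−1} − 2·7^{r−1}) = 3·(13·6 − 42)6^{r−1} − 2·(13·7 − 42)7^{r−1} = 108·6^{r−1} − 98·7^{r−1} = 3·6^{r+1} − 2·7^{r+1}.
So the formula holds for r+1, and by strong induction g[n] = 3·6^n − 2·7^n for all n ≥ 1.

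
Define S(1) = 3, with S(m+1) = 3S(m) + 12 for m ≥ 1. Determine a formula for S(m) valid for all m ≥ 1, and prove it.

Claim: S(m) = 3^{m+1} − 6.

Base case: S(1) = 3, and 3^{1+1} − 6 = 9 − 6 = 3.
Assume S(k) = 3^{k+1} − 6 for some k ≥ 1.
Then S(k+1) = 3S(k) + 12 = 3·(3^{k+1} − 6) + 12 = 3^{k+2} − 18 + 12 = 3^{k+2} − 6.
This completes the inductive step, so S(m) = 3^{m+1} − 6 for all m ≥ 1.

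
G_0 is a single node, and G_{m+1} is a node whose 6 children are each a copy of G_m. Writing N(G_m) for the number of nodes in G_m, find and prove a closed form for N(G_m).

Claim: N(G_m) = (6^{m+1} − 1)/5.

Base case: N(G_0) = 1, and (6^{0+1} − 1)/5 = 1.
Assume N(G_r) = (6^{r+1} − 1)/5.
Then N(G_{r+1}) = 1 + 6N(G_r) = 1 + 6·(6^{r+1} − 1)/5 = 1 + (6^{r+2} − 6)/5 = (5 + 6^{r+2} − 6)/5 = (6^{r+2} − 1)/5.
So the formula holds for r+1, and by induction N(G_m) = (6^{m+1} − 1)/5 for all m ≥ 0.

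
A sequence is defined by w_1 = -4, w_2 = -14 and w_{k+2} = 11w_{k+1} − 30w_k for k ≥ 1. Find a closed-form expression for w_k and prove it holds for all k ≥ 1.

Claim: w_k = 6^k − 2·5^k.

Base cases: w_1 = -4 and 6^1 − 2·5^1 = -4; w_2 = -14 and 6^2 − 2·5^2 = -14.
Assume w_j = 6^j − 2·5^j for all 1 ≤ j ≤ r, where r ≥ 2.
Then w_{r+1} = 11w_r − 30w_{r−1} = 11·(6^r − 2·5^r) − 30·(6^{r−1} − 2·5^{r−1}) = (11·6 − 30)6^{r−1} − 2·(11·5 − 30)5^{r−1} = 36·6^{r−1} − 50·5^{r−1} = 6^{r+1} − 2·5^{r+1}.
Hence w_k = 6^k − 2·5^k for every k ≥ 1, by strong induction.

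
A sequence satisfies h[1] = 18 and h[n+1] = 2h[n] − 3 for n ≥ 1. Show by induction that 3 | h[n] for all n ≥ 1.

Base case: h[1] = 18 = 3·6, so 3 | h[1].
Assume 3 | h[m], so h[m] = 3t for some integer t.
Then h[m+1] = 2h[m] − 3 = 2·(3t) − 3 = 3(2t − 1), so 3 | h[m+1].
This completes the inductive step, so 3 | h[n] for all n ≥ 1.

3 | h[n]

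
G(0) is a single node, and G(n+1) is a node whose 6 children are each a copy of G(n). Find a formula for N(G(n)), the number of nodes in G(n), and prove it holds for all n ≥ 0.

Claim: N(G(n)) = (6^{n+1} − 1)/5.

Base case: N(G(0)) = 1, and (6^{0+1} − 1)/5 = 1.
Assume N(G(m)) = (6^{m+1} − 1)/5.
Then N(G(m+1)) = 1 + 6N(G(m)) = 1 + 6·(6^{m+1} − 1)/5 = 1 + (6^{m+2} − 6)/5 = (5 + 6^{m+2} − 6)/5 = (6^{m+2} − 1)/5.
By induction, N(G(n)) = (6^{n+1} − 1)/5 for all n ≥ 0.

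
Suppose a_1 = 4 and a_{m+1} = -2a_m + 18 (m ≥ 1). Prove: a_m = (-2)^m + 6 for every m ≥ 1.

Base case: a_1 = 4, and (-2)^1 + 6 = -2 + 6 = 4.
Assume a_j = (-2)^j + 6 for some j ≥ 1.
Then a_{j+1} = -2a_j + 18 = -2·((-2)^j + 6) + 18 = -2·(-2)^j − 12 + 18 = (-2)^{j+1} + 6.
By induction, a_m = (-2)^m + 6 for all m ≥ 1.

a_m = (-2)^m + 6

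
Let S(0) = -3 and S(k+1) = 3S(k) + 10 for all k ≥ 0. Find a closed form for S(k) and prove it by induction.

Claim: S(k) = 2·3^k − 5.

Base case: S(0) = -3, and 2·3^0 − 5 = 2 − 5 = -3.
Assume S(r) = 2·3^r − 5 for some r ≥ 0.
Then S(r+1) = 3S(r) + 10 = 3·(2·3^r − 5) + 10 = 6·3^r − 15 + 10 = 2·3^{r+1} − 5.
By induction, S(k) = 2·3^k − 5 for all k ≥ 0.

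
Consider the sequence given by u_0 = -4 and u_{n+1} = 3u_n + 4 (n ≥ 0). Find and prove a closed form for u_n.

Claim: u_n = -2·3^n − 2.

Base case: u_0 = -4, and -2·3^0 − 2 = -2 − 2 = -4.
Assume u_m = -2·3^m − 2 for some m ≥ 0.
Then u_{m+1} = 3u_m + 4 = 3·(-2·3^m − 2) + 4 = -6·3^m − 6 + 4 = -2·3^{m+1} − 2.
So the formula holds for m+1, and by induction u_n = -2·3^n − 2 for all n ≥ 0.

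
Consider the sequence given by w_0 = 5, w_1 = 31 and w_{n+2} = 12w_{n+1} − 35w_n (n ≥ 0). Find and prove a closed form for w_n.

Claim: w_n = 3·7^n + 2·5^n.

Base cases: w_0 = 5 and 3·7^0 + 2·5^0 = 5; w_1 = 31 and 3·7^1 + 2·5^1 = 31.
Assume w_j = 3·7^j + 2·5^j for all 0 ≤ j ≤ k, where k ≥ 1.
Then w_{k+1} = 12w_k − 35w_{k−1} = 12·(3·7^k + 2·5^k) − 35·(3·7^{k−1} + 2·5^{k−1}) = 3·(12·7 − 35)7^{k−1} + 2·(12·5 − 35)5^{k−1} = 147·7^{k−1} + 50·5^{k−1} = 3·7^{k+1} + 2·5^{k+1}.
By strong induction, w_n = 3·7^n + 2·5^n for all n ≥ 0.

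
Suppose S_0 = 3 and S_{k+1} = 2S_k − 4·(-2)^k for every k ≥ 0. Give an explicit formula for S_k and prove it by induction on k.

Claim: S_k = 2·2^k + (-2)^k.

Base case: S_0 = 3, and 2·2^0 + (-2)^0 = 2 + 1 = 3.
Assume S_j = 2·2^j + (-2)^j for some j ≥ 0.
Then S_{j+1} = 2S_j − 4·(-2)^j = 2·(2·2^j + (-2)^j) − 4·(-2)^j = 2·2^{j+1} + 2·(-2)^j − 4·(-2)^j = 2·2^{j+1} − 2·(-2)^j = 2·2^{j+1} + (-2)^{j+1}.
So the formula holds for j+1, and by induction S_k = 2·2^k + (-2)^k for all k ≥ 0.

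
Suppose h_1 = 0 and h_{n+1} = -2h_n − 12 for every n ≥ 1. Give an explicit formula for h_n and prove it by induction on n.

Claim: h_n = -2·(-2)^n − 4.

Base case: h_1 = 0, and -2·(-2)^1 − 4 = 4 − 4 = 0.
Assume h_k = -2·(-2)^k − 4 for some k ≥ 1.
Then h_{k+1} = -2h_k − 12 = -2·(-2·(-2)^k − 4) − 12 = 4·(-2)^k + 8 − 12 = -2·(-2)^{k+1} − 4.
By induction, h_n = -2·(-2)^n − 4 for all n ≥ 1.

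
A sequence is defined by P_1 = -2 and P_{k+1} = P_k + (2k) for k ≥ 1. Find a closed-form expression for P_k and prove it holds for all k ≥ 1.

Claim: P_k = k^2 − k − 2.

Base case: P_1 = -2, and 1^2 − 1 − 2 = -2.
Assume P_m = m^2 − m − 2.
Then P_{m+1} = P_m + (2m) = (m^2 − m − 2) + (2m) = m^2 + m − 2,
and (m+1)^2 − (m+1) − 2 = m^2 + m − 2.
By induction, P_k = k^2 − k − 2 for all k ≥ 1.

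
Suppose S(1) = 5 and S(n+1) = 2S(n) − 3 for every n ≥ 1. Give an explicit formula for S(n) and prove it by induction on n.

Claim: S(n) = 2^n + 3.

Base case: S(1) = 5, and 2^1 + 3 = 2 + 3 = 5.
Assume S(j) = 2^j + 3 for some j ≥ 1.
Then S(j+1) = 2S(j) − 3 = 2·(2^j + 3) − 3 = 2^{j+1} + 6 − 3 = 2^{j+1} + 3.
By induction, S(n) = 2^n + 3 for all n ≥ 1.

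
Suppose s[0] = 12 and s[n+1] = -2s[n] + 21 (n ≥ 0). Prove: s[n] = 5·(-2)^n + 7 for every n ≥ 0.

Base case: s[0] = 12, and 5·(-2)^0 + 7 = 5 + 7 = 12.
Assume s[m] = 5·(-2)^m + 7 for some m ≥ 0.
Then s[m+1] = -2s[m] + 21 = -2·(5·(-2)^m + 7) + 21 = -10·(-2)^m − 14 + 21 = 5·(-2)^{m+1} + 7.
By induction, s[n] = 5·(-2)^n + 7 for all n ≥ 0.

s[n] = 5·(-2)^n + 7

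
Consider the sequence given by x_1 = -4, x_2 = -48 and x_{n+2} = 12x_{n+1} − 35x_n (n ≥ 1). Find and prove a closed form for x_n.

Claim: x_n = 2·5^n − 2·7^n.

Base cases: x_1 = -4 and 2·5^1 − 2·7^1 = -4; x_2 = -48 and 2·5^2 − 2·7^2 = -48.
Assume x_j = 2·5^j − 2·7^j for all 1 ≤ j ≤ k, where k ≥ 2.
Then x_{k+1} = 12x_k − 35x_{k−1} = 12·(2·5^k − 2·7^k) − 35·(2·5^{k−1} − 2·7^{k−1}) = 2·(12·5 − 35)5^{k−1} − 2·(12·7 − 35)7^{k−1} = 50·5^{k−1} − 98·7^{k−1} = 2·5^{k+1} − 2·7^{k+1}.
By strong induction, x_n = 2·5^n − 2·7^n for all n ≥ 1.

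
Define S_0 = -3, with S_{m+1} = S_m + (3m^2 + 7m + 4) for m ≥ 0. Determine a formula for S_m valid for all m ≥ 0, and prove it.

Claim: S_m = m^3 + 2m^2 + m − 3.

Base case: S_0 = -3, and 0^3 + 2·0^2 + 0 − 3 = -3.
Assume S_j = j^3 + 2j^2 + j − 3.
Then S_{j+1} = S_j + (3j^2 + 7j + 4) = (j^3 + 2j^2 + j − 3) + (3j^2 + 7j + 4) = j^3 + 5j^2 + 8j + 1,
and (j+1)^3 + 2·(j+1)^2 + (j+1) − 3 = j^3 + 5j^2 + 8j + 1.
By induction, S_m = m^3 + 2m^2 + m − 3 for all m ≥ 0.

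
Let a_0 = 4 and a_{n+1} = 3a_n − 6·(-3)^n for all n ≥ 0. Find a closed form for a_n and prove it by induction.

Claim: a_n = 3·3^n + (-3)^n.

Base case: a_0 = 4, and 3·3^0 + (-3)^0 = 3 + 1 = 4.
Assume a_k = 3·3^k + (-3)^k for some k ≥ 0.
Then a_{k+1} = 3a_k − 6·(-3)^k = 3·(3·3^k + (-3)^k) − 6·(-3)^k = 3·3^{k+1} + 3·(-3)^k − 6·(-3)^k = 3·3^{k+1} − 3·(-3)^k = 3·3^{k+1} + (-3)^{k+1}.
This completes the inductive step, so a_n = 3·3^n + (-3)^n for all n ≥ 0.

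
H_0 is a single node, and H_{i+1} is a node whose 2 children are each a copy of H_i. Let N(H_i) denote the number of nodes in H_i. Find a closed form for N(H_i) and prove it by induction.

Claim: N(H_i) = 2^{i+1} − 1.

Base case: N(H_0) = 1, and 2^{0+1} − 1 = 1.
Assume N(H_j) = 2^{j+1} − 1.
Then N(H_{j+1}) = 1 + 2N(H_j) = 1 + 2(2^{j+1} − 1) = 2^{j+2} − 2 + 1 = 2^{j+2} − 1.
By induction, N(H_i) = 2^{i+1} − 1 for all i ≥ 0.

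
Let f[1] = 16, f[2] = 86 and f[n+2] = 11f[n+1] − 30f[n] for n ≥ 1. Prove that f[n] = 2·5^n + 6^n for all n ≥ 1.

Base cases: f[1] = 16 and 2·5^1 + 6^1 = 16; f[2] = 86 and 2·5^2 + 6^2 = 86.
Assume f[j] = 2·5^j + 6^j for all 1 ≤ j ≤ r, where r ≥ 2.
Then f[r+1] = 11f[r] − 30f[r−1] = 11·(2·5^r + 6^r) − 30·(2·5^{r−1} + 6^{r−1}) = 2·(11·5 − 30)5^{r−1} + (11·6 − 30)6^{r−1} = 50·5^{r−1} + 36·6^{r−1} = 2·5^{r+1} + 6^{r+1}.
By strong induction, f[n] = 2·5^n + 6^n for all n ≥ 1.

f[n] = 2·5^n + 6^n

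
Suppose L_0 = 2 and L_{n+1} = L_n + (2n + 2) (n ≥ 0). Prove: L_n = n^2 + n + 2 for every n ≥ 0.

Base case: L_0 = 2, and 0^2 + 0 + 2 = 2.
Assume L_m = m^2 + m + 2.
Then L_{m+1} = L_m + (2m + 2) = (m^2 + m + 2) + (2m + 2) = m^2 + 3m + 4,
and (m+1)^2 + (m+1) + 2 = m^2 + 3m + 4.
Hence L_n = n^2 + n + 2 for every n ≥ 0, by induction.

L_n = n^2 + n + 2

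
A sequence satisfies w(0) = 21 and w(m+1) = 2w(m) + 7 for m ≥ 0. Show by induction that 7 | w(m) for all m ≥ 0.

Base case: w(0) = 21 = 7·3, so 7 | w(0).
Assume 7 | w(r), so w(r) = 7t for some integer t.
Then w(r+1) = 2w(r) + 7 = 2·(7t) + 7 = 7(2t + 1), so 7 | w(r+1).
Hence 7 | w(m) for every m ≥ 0, by induction.

7 | w(m)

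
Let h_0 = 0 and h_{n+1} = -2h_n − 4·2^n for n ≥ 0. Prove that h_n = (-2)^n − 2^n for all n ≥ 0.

Base case: h_0 = 0, and (-2)^0 − 2^0 = 1 − 1 = 0.
Assume h_r = (-2)^r − 2^r for some r ≥ 0.
Then h_{r+1} = -2h_r − 4·2^r = -2·((-2)^r − 2^r) − 4·2^r = (-2)^{r+1} + 2·2^r − 4·2^r = (-2)^{r+1} − 2·2^r = (-2)^{r+1} − 2^{r+1}.
Hence h_n = (-2)^n − 2^n for every n ≥ 0, by induction.

h_n = (-2)^n − 2^n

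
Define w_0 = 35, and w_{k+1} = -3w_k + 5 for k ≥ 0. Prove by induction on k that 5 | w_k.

Base case: w_0 = 35 = 5·7, so 5 | w_0.
Assume 5 | w_j, so w_j = 5t for some integer t.
Then w_{j+1} = -3w_j + 5 = -3·(5t) + 5 = 5(-3t + 1), so 5 | w_{j+1}.
Hence 5 | w_k for every k ≥ 0, by induction.

5 | w_k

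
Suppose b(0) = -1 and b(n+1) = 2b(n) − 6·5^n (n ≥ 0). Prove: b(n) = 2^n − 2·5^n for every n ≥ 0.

Base case: b(0) = -1, and 2^0 − 2·5^0 = 1 − 2 = -1.
Assume b(j) = 2^j − 2·5^j for some j ≥ 0.
Then b(j+1) = 2b(j) − 6·5^j = 2·(2^j − 2·5^j) − 6·5^j = 2^{j+1} − 4·5^j − 6·5^j = 2^{j+1} − 10·5^j = 2^{j+1} − 2·5^{j+1}.
So the formula holds for j+1, and by induction b(n) = 2^n − 2·5^n for all n ≥ 0.

b(n) = 2^n − 2·5^n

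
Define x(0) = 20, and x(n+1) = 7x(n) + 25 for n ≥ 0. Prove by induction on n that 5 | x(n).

Base case: x(0) = 20 = 5·4, so 5 | x(0).
Assume 5 | x(k), so x(k) = 5t for some integer t.
Then x(k+1) = 7x(k) + 25 = 7·(5t) + 25 = 5(7t + 5), so 5 | x(k+1).
Hence 5 | x(n) for every n ≥ 0, by induction.

5 | x(n)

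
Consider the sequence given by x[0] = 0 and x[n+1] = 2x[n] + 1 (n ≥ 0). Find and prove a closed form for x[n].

Claim: x[n] = 2^n − 1.

Base case: x[0] = 0, and 2^0 − 1 = 1 − 1 = 0.
Assume x[r] = 2^r − 1 for some r ≥ 0.
Then x[r+1] = 2x[r] + 1 = 2·(2^r − 1) + 1 = 2^{r+1} − 2 + 1 = 2^{r+1} − 1.
So the formula holds for r+1, and by induction x[n] = 2^n − 1 for all n ≥ 0.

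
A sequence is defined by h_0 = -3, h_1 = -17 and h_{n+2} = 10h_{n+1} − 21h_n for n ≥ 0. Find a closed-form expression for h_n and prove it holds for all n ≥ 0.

Claim: h_n = -3^n − 2·7^n.

Base cases: h_0 = -3 and -3^0 − 2·7^0 = -3; h_1 = -17 and -3^1 − 2·7^1 = -17.
Assume h_j = -3^j − 2·7^j for all 0 ≤ j ≤ m, where m ≥ 1.
Then h_{m+1} = 10h_m − 21h_{m−1} = 10·(-3^m − 2·7^m) − 21·(-3^{m−1} − 2·7^{m−1}) = -(10·3 − 21)3^{m−1} − 2·(10·7 − 21)7^{m−1} = -9·3^{m−1} − 98·7^{m−1} = -3^{m+1} − 2·7^{m+1}.
So the formula holds for m+1, and by strong induction h_n = -3^n − 2·7^n for all n ≥ 0.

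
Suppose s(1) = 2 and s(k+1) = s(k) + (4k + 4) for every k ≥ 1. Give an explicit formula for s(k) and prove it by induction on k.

Claim: s(k) = 2k^2 + 2k − 2.

Base case: s(1) = 2, and 2·1^2 + 2·1 − 2 = 2.
Assume s(m) = 2m^2 + 2m − 2.
Then s(m+1) = s(m) + (4m + 4) = (2m^2 + 2m − 2) + (4m + 4) = 2m^2 + 6m + 2,
and 2·(m+1)^2 + 2·(m+1) − 2 = 2m^2 + 6m + 2.
Hence s(k) = 2k^2 + 2k − 2 for every k ≥ 1, by induction.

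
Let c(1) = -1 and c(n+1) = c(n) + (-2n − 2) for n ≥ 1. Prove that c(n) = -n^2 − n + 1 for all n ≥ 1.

Base case: c(1) = -1, and -1^2 − 1 + 1 = -1.
Assume c(r) = -r^2 − r + 1.
Then c(r+1) = c(r) + (-2r − 2) = (-r^2 − r + 1) + (-2r − 2) = -r^2 − 3r − 1,
and -(r+1)^2 − (r+1) + 1 = -r^2 − 3r − 1.
By induction, c(n) = -n^2 − n + 1 for all n ≥ 1.

c(n) = -n^2 − n + 1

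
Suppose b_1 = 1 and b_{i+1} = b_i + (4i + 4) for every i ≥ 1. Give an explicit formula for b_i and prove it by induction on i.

Claim: b_i = 2i^2 + 2i − 3.

Base case: b_1 = 1, and 2·1^2 + 2·1 − 3 = 1.
Assume b_k = 2k^2 + 2k − 3.
Then b_{k+1} = b_k + (4k + 4) = (2k^2 + 2k − 3) + (4k + 4) = 2k^2 + 6k + 1,
and 2·(k+1)^2 + 2·(k+1) − 3 = 2k^2 + 6k + 1.
Hence b_i = 2i^2 + 2i − 3 for every i ≥ 1, by induction.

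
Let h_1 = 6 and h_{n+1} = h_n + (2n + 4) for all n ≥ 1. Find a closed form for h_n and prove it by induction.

Claim: h_n = n^2 + 3n + 2.

Base case: h_1 = 6, and 1^2 + 3·1 + 2 = 6.
Assume h_j = j^2 + 3j + 2.
Then h_{j+1} = h_j + (2j + 4) = (j^2 + 3j + 2) + (2j + 4) = j^2 + 5j + 6,
and (j+1)^2 + 3·(j+1) + 2 = j^2 + 5j + 6.
This completes the inductive step, so h_n = n^2 + 3n + 2 for all n ≥ 1.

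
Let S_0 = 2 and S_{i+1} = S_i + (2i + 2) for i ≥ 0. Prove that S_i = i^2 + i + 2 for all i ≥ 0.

Base case: S_0 = 2, and 0^2 + 0 + 2 = 2.
Assume S_j = j^2 + j + 2.
Then S_{j+1} = S_j + (2j + 2) = (j^2 + j + 2) + (2j + 2) = j^2 + 3j + 4,
and (j+1)^2 + (j+1) + 2 = j^2 + 3j + 4.
This completes the inductive step, so S_i = i^2 + i + 2 for all i ≥ 0.

S_i = i^2 + i + 2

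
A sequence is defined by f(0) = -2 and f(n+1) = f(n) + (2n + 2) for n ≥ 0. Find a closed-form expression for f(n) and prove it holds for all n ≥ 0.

Claim: f(n) = n^2 + n − 2.

Base case: f(0) = -2, and 0^2 + 0 − 2 = -2.
Assume f(m) = m^2 + m − 2.
Then f(m+1) = f(m) + (2m + 2) = (m^2 + m − 2) + (2m + 2) = m^2 + 3m,
and (m+1)^2 + (m+1) − 2 = m^2 + 3m.
Hence f(n) = n^2 + n − 2 for every n ≥ 0, by induction.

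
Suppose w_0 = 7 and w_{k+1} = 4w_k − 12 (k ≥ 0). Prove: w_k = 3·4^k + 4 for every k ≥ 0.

Base case: w_0 = 7, and 3·4^0 + 4 = 3 + 4 = 7.
Assume w_m = 3·4^m + 4 for some m ≥ 0.
Then w_{m+1} = 4w_m − 12 = 4·(3·4^m + 4) − 12 = 12·4^m + 16 − 12 = 3·4^{m+1} + 4.
By induction, w_k = 3·4^k + 4 for all k ≥ 0.

w_k = 3·4^k + 4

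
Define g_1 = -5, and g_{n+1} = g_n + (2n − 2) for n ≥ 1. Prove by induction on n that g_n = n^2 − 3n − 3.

Base case: g_1 = -5, and 1^2 − 3·1 − 3 = -5.
Assume g_r = r^2 − 3r − 3.
Then g_{r+1} = g_r + (2r − 2) = (r^2 − 3r − 3) + (2r − 2) = r^2 − r − 5,
and (r+1)^2 − 3·(r+1) − 3 = r^2 − r − 5.
This completes the inductive step, so g_n = n^2 − 3n − 3 for all n ≥ 1.

g_n = n^2 − 3n − 3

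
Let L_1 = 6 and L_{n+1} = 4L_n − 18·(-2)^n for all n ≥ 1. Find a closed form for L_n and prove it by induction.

Claim: L_n = 3·4^n + 3·(-2)^n.

Base case: L_1 = 6, and 3·4^1 + 3·(-2)^1 = 12 − 6 = 6.
Assume L_m = 3·4^m + 3·(-2)^m for some m ≥ 1.
Then L_{m+1} = 4L_m − 18·(-2)^m = 4·(3·4^m + 3·(-2)^m) − 18·(-2)^m = 3·4^{m+1} + 12·(-2)^m − 18·(-2)^m = 3·4^{m+1} − 6·(-2)^m = 3·4^{m+1} + 3·(-2)^{m+1}.
So the formula holds for m+1, and by induction L_n = 3·4^n + 3·(-2)^n for all n ≥ 1.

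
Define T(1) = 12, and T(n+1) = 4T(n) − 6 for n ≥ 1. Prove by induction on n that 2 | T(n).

Base case: T(1) = 12 = 2·6, so 2 | T(1).
Assume 2 | T(k), so T(k) = 2t for some integer t.
Then T(k+1) = 4T(k) − 6 = 4·(2t) − 6 = 2(4t − 3), so 2 | T(k+1).
Hence 2 | T(n) for every n ≥ 1, by induction.

2 | T(n)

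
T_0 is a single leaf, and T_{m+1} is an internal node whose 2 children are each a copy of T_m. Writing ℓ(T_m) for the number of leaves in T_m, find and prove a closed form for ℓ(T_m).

Claim: ℓ(T_m) = 2^m.

Base case: ℓ(T_0) = 1, and 2^0 = 1.
Assume ℓ(T_k) = 2^k.
Then ℓ(T_{k+1}) = 2·ℓ(T_k) = 2·2^k = 2^{k+1}.
By induction, ℓ(T_m) = 2^m for all m ≥ 0.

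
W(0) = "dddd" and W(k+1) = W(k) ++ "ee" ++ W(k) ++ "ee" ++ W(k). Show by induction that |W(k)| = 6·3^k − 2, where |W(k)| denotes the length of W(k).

Base case: |W(0)| = 4, and 6·3^0 − 2 = 4.
Assume |W(j)| = 6·3^j − 2.
Then |W(j+1)| = 3|W(j)| + 4 = 3(6·3^j − 2) + 4 = 6·3^{j+1} − 6 + 4 = 6·3^{j+1} − 2.
So the formula holds for j+1, and by induction |W(k)| = 6·3^k − 2 for all k ≥ 0.

|W(k)| = 6·3^k − 2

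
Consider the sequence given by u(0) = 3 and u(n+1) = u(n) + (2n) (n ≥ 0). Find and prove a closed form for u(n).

Claim: u(n) = n^2 − n + 3.

Base case: u(0) = 3, and 0^2 − 0 + 3 = 3.
Assume u(k) = k^2 − k + 3.
Then u(k+1) = u(k) + (2k) = (k^2 − k + 3) + (2k) = k^2 + k + 3,
and (k+1)^2 − (k+1) + 3 = k^2 + k + 3.
By induction, u(n) = n^2 − n + 3 for all n ≥ 0.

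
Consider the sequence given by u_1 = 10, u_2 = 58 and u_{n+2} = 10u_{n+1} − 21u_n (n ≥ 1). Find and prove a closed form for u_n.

Claim: u_n = 7^n + 3^n.

Base cases: u_1 = 10 and 7^1 + 3^1 = 10; u_2 = 58 and 7^2 + 3^2 = 58.
Assume u_j = 7^j + 3^j for all 1 ≤ j ≤ m, where m ≥ 2.
Then u_{m+1} = 10u_m − 21u_{m−1} = 10·(7^m + 3^m) − 21·(7^{m−1} + 3^{m−1}) = (10·7 − 21)7^{m−1} + (10·3 − 21)3^{m−1} = 49·7^{m−1} + 9·3^{m−1} = 7^{m+1} + 3^{m+1}.
So the formula holds for m+1, and by strong induction u_n = 7^n + 3^n for all n ≥ 1.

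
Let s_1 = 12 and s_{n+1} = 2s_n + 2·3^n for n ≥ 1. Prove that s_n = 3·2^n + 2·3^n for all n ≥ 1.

Base case: s_1 = 12, and 3·2^1 + 2·3^1 = 6 + 6 = 12.
Assume s_r = 3·2^r + 2·3^r for some r ≥ 1.
Then s_{r+1} = 2s_r + 2·3^r = 2·(3·2^r + 2·3^r) + 2·3^r = 3·2^{r+1} + 4·3^r + 2·3^r = 3·2^{r+1} + 6·3^r = 3·2^{r+1} + 2·3^{r+1}.
So the formula holds for r+1, and by induction s_n = 3·2^n + 2·3^n for all n ≥ 1.

s_n = 3·2^n + 2·3^n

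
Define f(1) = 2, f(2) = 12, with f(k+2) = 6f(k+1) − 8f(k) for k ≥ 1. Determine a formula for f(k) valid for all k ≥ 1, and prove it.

Claim: f(k) = -2^k + 4^k.

Base cases: f(1) = 2 and -2^1 + 4^1 = 2; f(2) = 12 and -2^2 + 4^2 = 12.
Assume f(i) = -2^i + 4^i for all 1 ≤ i ≤ j, where j ≥ 2.
Then f(j+1) = 6f(j) − 8f(j−1) = 6·(-2^j + 4^j) − 8·(-2^{j−1} + 4^{j−1}) = -(6·2 − 8)2^{j−1} + (6·4 − 8)4^{j−1} = -4·2^{j−1} + 16·4^{j−1} = -2^{j+1} + 4^{j+1}.
This completes the inductive step, so f(k) = -2^k + 4^k for all k ≥ 1.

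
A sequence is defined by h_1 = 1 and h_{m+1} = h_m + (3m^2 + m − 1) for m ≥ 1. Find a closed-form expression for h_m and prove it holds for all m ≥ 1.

Claim: h_m = m^3 − m^2 − m + 2.

Base case: h_1 = 1, and 1^3 − 1^2 − 1 + 2 = 1.
Assume h_k = k^3 − k^2 − k + 2.
Then h_{k+1} = h_k + (3k^2 + k − 1) = (k^3 − k^2 − k + 2) + (3k^2 + k − 1) = k^3 + 2k^2 + 1,
and (k+1)^3 − (k+1)^2 − (k+1) + 2 = k^3 + 2k^2 + 1.
This completes the inductive step, so h_m = m^3 − m^2 − m + 2 for all m ≥ 1.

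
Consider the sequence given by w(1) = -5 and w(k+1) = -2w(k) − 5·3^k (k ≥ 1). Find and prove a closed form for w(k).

Claim: w(k) = (-2)^k − 3^k.

Base case: w(1) = -5, and (-2)^1 − 3^1 = -2 − 3 = -5.
Assume w(r) = (-2)^r − 3^r for some r ≥ 1.
Then w(r+1) = -2w(r) − 5·3^r = -2·((-2)^r − 3^r) − 5·3^r = (-2)^{r+1} + 2·3^r − 5·3^r = (-2)^{r+1} − 3·3^r = (-2)^{r+1} − 3^{r+1}.
So the formula holds for r+1, and by induction w(k) = (-2)^k − 3^k for all k ≥ 1.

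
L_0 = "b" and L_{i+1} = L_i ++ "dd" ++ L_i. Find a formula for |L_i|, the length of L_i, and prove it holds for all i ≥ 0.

Claim: |L_i| = 3·2^i − 2.

Base case: |L_0| = 1, and 3·2^0 − 2 = 1.
Assume |L_m| = 3·2^m − 2.
Then |L_{m+1}| = |L_m| + 2 + |L_m| = 2|L_m| + 2 = 2(3·2^m − 2) + 2 = 3·2^{m+1} − 4 + 2 = 3·2^{m+1} − 2.
By induction, |L_i| = 3·2^i − 2 for all i ≥ 0.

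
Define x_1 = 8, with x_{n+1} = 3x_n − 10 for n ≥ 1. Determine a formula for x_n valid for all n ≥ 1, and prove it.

Claim: x_n = 3^n + 5.

Base case: x_1 = 8, and 3^1 + 5 = 3 + 5 = 8.
Assume x_j = 3^j + 5 for some j ≥ 1.
Then x_{j+1} = 3x_j − 10 = 3·(3^j + 5) − 10 = 3^{j+1} + 15 − 10 = 3^{j+1} + 5.
By induction, x_n = 3^n + 5 for all n ≥ 1.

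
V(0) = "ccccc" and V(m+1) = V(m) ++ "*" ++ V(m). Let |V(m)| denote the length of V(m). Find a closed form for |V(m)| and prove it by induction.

Claim: |V(m)| = 6·2^m − 1.

Base case: |V(0)| = 5, and 6·2^0 − 1 = 5.
Assume |V(j)| = 6·2^j − 1.
Then |V(j+1)| = |V(j)| + 1 + |V(j)| = 2|V(j)| + 1 = 2(6·2^j − 1) + 1 = 6·2^{j+1} − 2 + 1 = 6·2^{j+1} − 1.
By induction, |V(m)| = 6·2^m − 1 for all m ≥ 0.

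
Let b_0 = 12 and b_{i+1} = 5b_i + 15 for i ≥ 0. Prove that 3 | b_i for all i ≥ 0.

Base case: b_0 = 12 = 3·4, so 3 | b_0.
Assume 3 | b_r, so b_r = 3t for some integer t.
Then b_{r+1} = 5b_r + 15 = 5·(3t) + 15 = 3(5t + 5), so 3 | b_{r+1}.
Hence 3 | b_i for every i ≥ 0, by induction.

3 | b_i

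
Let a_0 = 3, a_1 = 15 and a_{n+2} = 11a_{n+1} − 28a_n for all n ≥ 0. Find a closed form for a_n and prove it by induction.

Claim: a_n = 7^n + 2·4^n.

Base cases: a_0 = 3 and 7^0 + 2·4^0 = 3; a_1 = 15 and 7^1 + 2·4^1 = 15.
Assume a_j = 7^j + 2·4^j for all 0 ≤ j ≤ r, where r ≥ 1.
Then a_{r+1} = 11a_r − 28a_{r−1} = 11·(7^r + 2·4^r) − 28·(7^{r−1} + 2·4^{r−1}) = (11·7 − 28)7^{r−1} + 2·(11·4 − 28)4^{r−1} = 49·7^{r−1} + 32·4^{r−1} = 7^{r+1} + 2·4^{r+1}.
By strong induction, a_n = 7^n + 2·4^n for all n ≥ 0.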